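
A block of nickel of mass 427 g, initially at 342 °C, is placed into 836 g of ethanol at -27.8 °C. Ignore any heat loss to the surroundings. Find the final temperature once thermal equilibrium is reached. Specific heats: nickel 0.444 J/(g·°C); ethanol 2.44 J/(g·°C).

T_f ≈ 3.6 °C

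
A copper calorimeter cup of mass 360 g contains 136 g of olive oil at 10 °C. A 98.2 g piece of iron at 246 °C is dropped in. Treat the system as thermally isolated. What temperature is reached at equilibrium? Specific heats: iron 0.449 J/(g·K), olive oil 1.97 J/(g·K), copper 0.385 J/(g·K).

T_f ≈ 33.1 °C

Let T be the final temperature. ΣQ_i = 0:
98.2*0.449*(T − 246) + 136*1.97*(T − 10) + 360*0.385*(T − 10) = 0
44.09(T − 246) + 267.92(T − 10) + 138.6(T − 10) = 0
450.61 T = 14912
T = 14912 / 450.61 = 33.1 °C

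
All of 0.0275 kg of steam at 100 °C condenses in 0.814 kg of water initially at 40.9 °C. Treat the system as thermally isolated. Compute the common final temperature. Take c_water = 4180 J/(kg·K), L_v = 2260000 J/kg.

T_f ≈ 60.5 °C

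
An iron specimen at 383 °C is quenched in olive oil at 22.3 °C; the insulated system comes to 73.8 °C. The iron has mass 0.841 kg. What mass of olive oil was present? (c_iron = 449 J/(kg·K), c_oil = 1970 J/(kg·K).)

Taking heat into each body as positive, Σ m c ΔT = 0:
0.841·449·(73.8 − 383) + m·1970·(73.8 − 22.3) = 0
101455 m = 116757
m = 116757/101455 ≈ 1.151 kg

m ≈ 1.15 kg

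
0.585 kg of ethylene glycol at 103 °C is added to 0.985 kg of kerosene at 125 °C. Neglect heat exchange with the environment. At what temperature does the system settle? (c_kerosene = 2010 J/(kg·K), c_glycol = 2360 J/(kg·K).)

T_f ≈ 116.0 °C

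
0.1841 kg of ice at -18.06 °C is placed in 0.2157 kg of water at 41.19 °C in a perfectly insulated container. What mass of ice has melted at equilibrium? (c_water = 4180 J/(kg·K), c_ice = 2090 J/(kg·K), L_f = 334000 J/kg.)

Cooling the water to 0 °C releases 0.2157·4180·41.19 = 37138 J.
Of that, 0.1841·2090·18.06 = 6948.9 J goes to bring the ice to 0 °C, leaving 30189 J.
Melting all 0.1841 kg of ice would need 0.1841·334000 = 61489 J.
Since 30189 < 61489 J, not all the ice melts; equilibrium is at 0 °C.
Mass melted = 30189/334000 ≈ 0.09039 kg.

m_melted ≈ 0.0904 kg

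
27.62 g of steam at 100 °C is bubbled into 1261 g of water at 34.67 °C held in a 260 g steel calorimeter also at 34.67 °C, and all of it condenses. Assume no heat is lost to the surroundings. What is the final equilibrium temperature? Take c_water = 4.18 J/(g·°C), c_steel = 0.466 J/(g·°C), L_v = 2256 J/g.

T_f ≈ 47.4 °C

Conservation of energy gives ΣQ = 0:
steam→water at 100 °C releases m L_v = 27.62·2256 = 62311; condensed water 100 °C→T: 115.45(T − 100); water warms: 1261·4.18·(T − 34.67) = 5271(T − 34.67); steel cup: 260·0.466·(T − 34.67) = 121.16(T − 34.67)
5507.6 T = 62311 + 11545 + 186945 = 260801
T ≈ 47.35 °C (< 100 °C, so full condensation is consistent).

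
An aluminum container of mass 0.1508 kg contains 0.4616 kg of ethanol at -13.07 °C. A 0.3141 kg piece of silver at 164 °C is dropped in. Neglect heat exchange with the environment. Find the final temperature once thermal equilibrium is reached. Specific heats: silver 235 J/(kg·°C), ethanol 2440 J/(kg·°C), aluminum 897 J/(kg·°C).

Heat gained plus heat lost sum to zero:
0.3141*235*(T − 164) + 0.4616*2440*(T − (-13.07)) + 0.1508*897*(T − (-13.07)) = 0
(73.81 + 1126.3 + 135.27) T = 73.81*164 + 1126.3*(-13.07) + 135.27*(-13.07)
T = -4383.3 / 1335.4 = -3.28 °C

T_f ≈ -3.3 °C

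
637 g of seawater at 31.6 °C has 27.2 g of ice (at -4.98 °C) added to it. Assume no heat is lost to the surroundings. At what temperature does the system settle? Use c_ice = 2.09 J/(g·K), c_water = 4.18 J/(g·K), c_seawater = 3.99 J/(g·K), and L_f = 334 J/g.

T_f ≈ 26.7 °C

Sum of m c ΔT and latent-heat terms is zero:
ice -4.98→0 °C: 27.2·2.09·4.98 = 283.1; fusion: m_ice L_f = 27.2·334 = 9084.8; meltwater 0→T: 27.2·4.18·T = 113.7 T; seawater cools: 637·3.99·(T − 31.6) = 2541.6(T − 31.6)
2655.3 T = 80316 − 9367.9 = 70948
T ≈ 26.72 °C — above 0 °C, consistent with complete melting.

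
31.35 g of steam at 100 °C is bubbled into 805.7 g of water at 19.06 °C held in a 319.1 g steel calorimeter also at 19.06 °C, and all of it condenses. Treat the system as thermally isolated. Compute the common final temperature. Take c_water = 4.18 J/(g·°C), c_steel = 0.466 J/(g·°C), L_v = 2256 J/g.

Energy conservation, ΣQ = 0:
steam→water at 100 °C releases m L_v = 31.35×2256 = 70726
  condensate cools 100→T: 31.35×4.18×(T − 100) = 131.04(T − 100)
  water warms: 805.7×4.18×(T − 19.06) = 3367.8(T − 19.06)
  steel cup: 319.1×0.466×(T − 19.06) = 148.7(T − 19.06)
3647.6 T = 70726 + 13104 + 67025 = 150855
T ≈ 41.36 °C — below 100 °C, confirming all the steam condensed.

T_f ≈ 41.4 °C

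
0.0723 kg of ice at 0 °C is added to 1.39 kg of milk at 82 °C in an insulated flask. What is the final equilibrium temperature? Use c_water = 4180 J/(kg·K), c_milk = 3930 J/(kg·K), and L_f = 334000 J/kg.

T_f ≈ 73.5 °C

Let T be the final temperature. ΣQ_i = 0:
latent heat to melt: 0.0723×334000 = 24148; warm the meltwater: 302.21 T; milk cools: 1.39×3930×(T − 82) = 5462.7(T − 82)
5764.9 T = 447941 − 24148 = 423793
T ≈ 73.51 °C — above 0 °C, consistent with complete melting.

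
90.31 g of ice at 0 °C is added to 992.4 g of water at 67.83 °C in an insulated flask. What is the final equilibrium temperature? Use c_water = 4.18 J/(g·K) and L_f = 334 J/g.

Net heat exchanged in the isolated system is zero:
latent heat to melt: 90.31·334 = 30164; meltwater 0→T: 90.31·4.18·T = 377.5 T; water: 4148.2(T − 67.83)
4525.7 T = 281375 − 30164 = 251211
T ≈ 55.51 °C (positive, so assuming full melt was valid).

T_f ≈ 55.5 °C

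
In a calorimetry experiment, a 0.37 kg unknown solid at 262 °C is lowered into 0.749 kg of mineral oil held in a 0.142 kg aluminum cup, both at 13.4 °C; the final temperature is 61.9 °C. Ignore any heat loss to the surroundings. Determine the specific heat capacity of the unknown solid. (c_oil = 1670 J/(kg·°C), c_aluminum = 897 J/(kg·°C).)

c ≈ 903 J/(kg·°C)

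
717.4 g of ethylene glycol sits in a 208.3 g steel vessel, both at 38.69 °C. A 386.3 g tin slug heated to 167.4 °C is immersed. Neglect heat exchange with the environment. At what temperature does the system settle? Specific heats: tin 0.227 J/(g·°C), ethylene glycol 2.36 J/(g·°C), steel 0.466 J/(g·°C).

Net heat exchanged in the isolated system is zero:
386.3·0.227·(T − 167.4) + 717.4·2.36·(T − 38.69) + 208.3·0.466·(T − 38.69) = 0
1877.8 T = 83940
T ≈ 44.70 °C

T_f ≈ 44.7 °C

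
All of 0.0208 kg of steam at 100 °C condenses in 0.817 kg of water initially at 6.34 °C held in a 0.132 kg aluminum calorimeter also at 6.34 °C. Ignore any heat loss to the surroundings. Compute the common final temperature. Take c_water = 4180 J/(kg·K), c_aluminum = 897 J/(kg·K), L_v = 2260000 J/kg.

T_f ≈ 21.6 °C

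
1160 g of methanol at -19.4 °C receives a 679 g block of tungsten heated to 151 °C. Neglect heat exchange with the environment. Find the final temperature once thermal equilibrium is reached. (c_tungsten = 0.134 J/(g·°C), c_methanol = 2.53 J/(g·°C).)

Heat gained plus heat lost sum to zero:
679×0.134×(T − 151) + 1160×2.53×(T − (-19.4)) = 0
(90.99 + 2934.8) T = 90.99×151 + 2934.8×(-19.4)
T = -43196 / 3025.8 = -14.3 °C

T_f ≈ -14.3 °C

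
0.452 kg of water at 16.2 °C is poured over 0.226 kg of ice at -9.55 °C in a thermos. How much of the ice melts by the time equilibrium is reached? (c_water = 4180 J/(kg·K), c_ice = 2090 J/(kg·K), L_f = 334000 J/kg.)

m_melted ≈ 0.0781 kg

Cooling the water to 0 °C releases 0.452·4180·16.2 = 30608 J.
Of that, 0.226·2090·9.55 = 4510.8 J goes to bring the ice to 0 °C, leaving 26097 J.
To melt every bit of ice: 0.226·334000 = 75484 J.
Since 26097 < 75484 J, not all the ice melts; equilibrium is at 0 °C.
m_melted·334000 = 26097  ⇒  m_melted ≈ 0.07813 kg.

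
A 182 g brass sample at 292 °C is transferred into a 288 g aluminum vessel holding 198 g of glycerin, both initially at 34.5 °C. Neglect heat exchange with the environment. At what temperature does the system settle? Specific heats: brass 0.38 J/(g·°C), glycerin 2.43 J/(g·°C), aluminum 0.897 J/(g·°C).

T_f ≈ 56.5 °C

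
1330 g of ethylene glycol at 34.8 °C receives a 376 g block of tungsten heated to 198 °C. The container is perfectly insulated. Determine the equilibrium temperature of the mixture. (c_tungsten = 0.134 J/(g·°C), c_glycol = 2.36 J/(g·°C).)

T_f ≈ 37.4 °C

With ΣQ=0 the equilibrium temperature is the m·c-weighted mean:
T_f = (50.38*198 + 3138.8*34.8) / (50.38 + 3138.8)
    = 119206 / 3189.2 ≈ 37.38 °C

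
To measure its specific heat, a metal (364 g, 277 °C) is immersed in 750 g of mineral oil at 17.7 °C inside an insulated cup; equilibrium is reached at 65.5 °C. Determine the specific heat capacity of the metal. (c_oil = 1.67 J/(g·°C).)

c ≈ 0.778 J/(g·°C)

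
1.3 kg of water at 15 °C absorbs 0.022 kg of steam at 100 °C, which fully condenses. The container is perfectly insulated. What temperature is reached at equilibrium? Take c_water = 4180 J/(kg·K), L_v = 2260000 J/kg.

Taking heat into each body as positive, Σ m c ΔT = 0:
condense steam: −0.022×2260000 = −49720
  condensate cools 100→T: 0.022×4180×(T − 100) = 91.96(T − 100)
  water warms: 1.3×4180×(T − 15) = 5434(T − 15)
5526 T = 49720 + 9196 + 81510 = 140426
T ≈ 25.41 °C, under the boiling point, so the assumption holds.

T_f ≈ 25.4 °C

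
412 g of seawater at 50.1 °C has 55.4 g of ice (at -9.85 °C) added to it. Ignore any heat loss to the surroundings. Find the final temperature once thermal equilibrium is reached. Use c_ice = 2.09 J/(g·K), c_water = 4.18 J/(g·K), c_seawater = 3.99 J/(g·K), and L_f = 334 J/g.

T_f ≈ 33.4 °C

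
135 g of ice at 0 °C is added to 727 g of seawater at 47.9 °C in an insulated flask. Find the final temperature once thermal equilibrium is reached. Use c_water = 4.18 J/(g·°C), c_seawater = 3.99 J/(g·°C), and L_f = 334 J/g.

T_f ≈ 27.1 °C

Conservation of energy gives ΣQ = 0:
fusion: m_ice L_f = 135×334 = 45090; warm the meltwater: 564.3 T; seawater cools: 727×3.99×(T − 47.9) = 2900.7(T − 47.9)
3465 T = 138945 − 45090 = 93855
T ≈ 27.09 °C. Since T > 0 °C, the all-ice-melts assumption holds.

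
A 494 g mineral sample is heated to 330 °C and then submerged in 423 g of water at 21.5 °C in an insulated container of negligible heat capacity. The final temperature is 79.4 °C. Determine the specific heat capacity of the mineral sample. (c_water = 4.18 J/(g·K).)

c ≈ 0.827 J/(g·K)

Taking heat into each body as positive, Σ m c ΔT = 0:
494·c·(79.4 − 330) + 423·4.18·(79.4 − 21.5) = 0
-123796 c = -102375
c = -102375/-123796 ≈ 0.827 J/(g·K)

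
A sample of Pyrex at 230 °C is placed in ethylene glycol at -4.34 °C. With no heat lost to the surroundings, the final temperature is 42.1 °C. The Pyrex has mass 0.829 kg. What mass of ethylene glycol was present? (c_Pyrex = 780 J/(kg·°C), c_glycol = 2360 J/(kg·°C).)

m ≈ 1.11 kg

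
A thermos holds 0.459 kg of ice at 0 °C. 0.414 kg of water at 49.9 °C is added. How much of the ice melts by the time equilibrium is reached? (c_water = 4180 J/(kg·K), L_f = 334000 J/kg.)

Heat available from the water dropping to 0 °C: 0.414×4180×49.9 = 86353 J.
Fully melting the ice requires m_ice L_f = 0.459×334000 = 153306 J.
86353 J < 153306 J, so only part of the ice melts and the system sits at 0 °C.
m_melted×334000 = 86353  ⇒  m_melted ≈ 0.2585 kg.

m_melted ≈ 0.259 kg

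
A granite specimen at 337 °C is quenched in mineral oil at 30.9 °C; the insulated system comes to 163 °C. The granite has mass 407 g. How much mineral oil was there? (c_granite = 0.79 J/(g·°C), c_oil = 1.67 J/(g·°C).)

Heat lost by the granite = heat gained by the oil:
407·0.79·(337 − 163) = m·1.67·(163 − 30.9)
220.61 m = 55946  ⇒  m ≈ 253.6 g

m ≈ 254 g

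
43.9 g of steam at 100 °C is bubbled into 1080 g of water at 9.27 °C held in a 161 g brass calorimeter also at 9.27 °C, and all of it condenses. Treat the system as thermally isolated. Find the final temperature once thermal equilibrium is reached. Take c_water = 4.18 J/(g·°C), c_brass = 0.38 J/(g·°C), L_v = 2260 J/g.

T_f ≈ 33.6 °C

Conservation of energy gives ΣQ = 0:
latent heat released on condensation: 43.9×2260 = 99214; condensate cools 100→T: 43.9×4.18×(T − 100) = 183.5(T − 100); water warms: 1080×4.18×(T − 9.27) = 4514.4(T − 9.27); brass cup: 161×0.38×(T − 9.27) = 61.18(T − 9.27)
4759.1 T = 99214 + 18350 + 42416 = 159980
T ≈ 33.62 °C — below 100 °C, confirming all the steam condensed.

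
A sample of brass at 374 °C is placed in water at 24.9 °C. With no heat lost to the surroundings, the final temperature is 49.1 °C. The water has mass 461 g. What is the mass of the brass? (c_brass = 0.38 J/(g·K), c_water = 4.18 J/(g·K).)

m ≈ 378 g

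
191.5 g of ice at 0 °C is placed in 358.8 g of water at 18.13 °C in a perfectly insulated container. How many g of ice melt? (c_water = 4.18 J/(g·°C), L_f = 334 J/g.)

Water can give up m c ΔT = 358.8×4.18×18.13 = 27191 J before reaching 0 °C.
Fully melting the ice requires m_ice L_f = 191.5×334 = 63961 J.
Since 27191 < 63961 J, not all the ice melts; equilibrium is at 0 °C.
m_melted×334 = 27191  ⇒  m_melted ≈ 81.41 g.

m_melted ≈ 81.4 g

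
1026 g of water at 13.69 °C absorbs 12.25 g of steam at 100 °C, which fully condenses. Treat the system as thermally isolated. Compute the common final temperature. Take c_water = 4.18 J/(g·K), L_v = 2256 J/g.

Heat gained plus heat lost sum to zero:
condense steam: −12.25×2256 = −27636; condensed water 100 °C→T: 51.2(T − 100); original water: 4288.7(T − 13.69)
4339.9 T = 27636 + 5120.5 + 58712 = 91469
T ≈ 21.08 °C — below 100 °C, confirming all the steam condensed.

T_f ≈ 21.1 °C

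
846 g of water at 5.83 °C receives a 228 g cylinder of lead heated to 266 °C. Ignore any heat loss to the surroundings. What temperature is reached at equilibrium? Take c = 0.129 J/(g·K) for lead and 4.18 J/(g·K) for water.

T_f ≈ 8.0 °C

T_f = Σ m_i c_i T_i / Σ m_i c_i:
T_f = (29.41*266 + 3536.3*5.83) / (29.41 + 3536.3)
    = 28440 / 3565.7 ≈ 7.98 °C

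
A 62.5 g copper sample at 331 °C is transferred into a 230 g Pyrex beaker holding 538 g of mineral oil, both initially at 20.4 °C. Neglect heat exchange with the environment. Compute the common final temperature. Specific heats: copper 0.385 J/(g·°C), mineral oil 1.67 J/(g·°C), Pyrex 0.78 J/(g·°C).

T_f ≈ 27.2 °C

Heat gained plus heat lost sum to zero:
62.5*0.385*(T − 331) + 538*1.67*(T − 20.4) + 230*0.78*(T − 20.4) = 0
24.06(T − 331) + 898.46(T − 20.4) + 179.4(T − 20.4) = 0
1101.9 T = 29953
T ≈ 27.18 °C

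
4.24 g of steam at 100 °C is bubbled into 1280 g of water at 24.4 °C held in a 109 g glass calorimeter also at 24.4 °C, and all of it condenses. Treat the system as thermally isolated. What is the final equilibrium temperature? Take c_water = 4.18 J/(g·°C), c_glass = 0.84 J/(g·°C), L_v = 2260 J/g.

Energy balance with sensible and latent terms:
latent heat released on condensation: 4.24·2260 = 9582.4; condensate cools 100→T: 4.24·4.18·(T − 100) = 17.72(T − 100); water warms: 1280·4.18·(T − 24.4) = 5350.4(T − 24.4); glass cup: 109·0.84·(T − 24.4) = 91.56(T − 24.4)
5459.7 T = 9582.4 + 1772.3 + 132784 = 144139
T ≈ 26.40 °C, under the boiling point, so the assumption holds.

T_f ≈ 26.4 °C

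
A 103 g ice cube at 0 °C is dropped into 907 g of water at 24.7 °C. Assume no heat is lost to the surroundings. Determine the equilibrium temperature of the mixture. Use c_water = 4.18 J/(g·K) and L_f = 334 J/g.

T_f ≈ 14.0 °C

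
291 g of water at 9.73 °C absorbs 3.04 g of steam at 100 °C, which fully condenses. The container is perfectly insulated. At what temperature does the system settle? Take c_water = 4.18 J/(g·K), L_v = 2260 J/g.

T_f ≈ 16.3 °C

Energy conservation, ΣQ = 0:
latent heat released on condensation: 3.04×2260 = 6870.4; condensate cools 100→T: 3.04×4.18×(T − 100) = 12.71(T − 100); original water: 1216.4(T − 9.73)
1229.1 T = 6870.4 + 1270.7 + 11835 = 19976
T ≈ 16.25 °C, under the boiling point, so the assumption holds.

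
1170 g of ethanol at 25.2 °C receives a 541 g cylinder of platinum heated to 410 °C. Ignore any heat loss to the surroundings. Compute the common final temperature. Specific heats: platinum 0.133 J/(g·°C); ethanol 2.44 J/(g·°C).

T_f = Σ m_i c_i T_i / Σ m_i c_i:
T_f = (71.95·410 + 2854.8·25.2) / (71.95 + 2854.8)
    = 101442 / 2926.8 ≈ 34.66 °C

T_f ≈ 34.7 °C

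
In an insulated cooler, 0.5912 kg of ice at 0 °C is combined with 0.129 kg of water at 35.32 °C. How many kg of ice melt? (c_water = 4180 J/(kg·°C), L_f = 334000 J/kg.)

Heat available from the water dropping to 0 °C: 0.129×4180×35.32 = 19045 J.
To melt every bit of ice: 0.5912×334000 = 197461 J.
19045 J < 197461 J, so only part of the ice melts and the system sits at 0 °C.
m_melt = 19045 / L_f = 0.05702 kg.

m_melted ≈ 0.057 kg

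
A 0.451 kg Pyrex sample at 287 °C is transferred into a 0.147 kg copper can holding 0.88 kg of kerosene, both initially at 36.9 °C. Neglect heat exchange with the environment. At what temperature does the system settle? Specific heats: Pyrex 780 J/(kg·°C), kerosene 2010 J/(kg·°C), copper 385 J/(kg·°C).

T_f ≈ 77.3 °C

Conservation of energy gives ΣQ = 0:
0.451*780*(T − 287) + 0.88*2010*(T − 36.9) + 0.147*385*(T − 36.9) = 0
2177.2 T = 168318
T = 168318 / 2177.2 = 77.3 °C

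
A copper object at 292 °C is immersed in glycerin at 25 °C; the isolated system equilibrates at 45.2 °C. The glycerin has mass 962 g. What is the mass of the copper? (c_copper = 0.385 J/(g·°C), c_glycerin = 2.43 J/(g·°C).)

Setting the total heat transfer to zero:
m×0.385×(45.2 − 292) + 962×2.43×(45.2 − 25) = 0
-95.02 m = -47221
m = -47221/-95.02 ≈ 497 g

m ≈ 497 g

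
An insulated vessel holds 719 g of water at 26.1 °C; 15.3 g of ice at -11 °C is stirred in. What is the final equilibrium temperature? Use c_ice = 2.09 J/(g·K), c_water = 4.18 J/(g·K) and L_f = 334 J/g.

T_f ≈ 23.8 °C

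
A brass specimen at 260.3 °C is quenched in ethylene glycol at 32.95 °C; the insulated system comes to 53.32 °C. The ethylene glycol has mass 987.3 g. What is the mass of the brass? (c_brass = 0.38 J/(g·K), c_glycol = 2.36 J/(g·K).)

Heat lost by the brass = heat gained by the glycol:
m·0.38·(260.3 − 53.32) = 987.3·2.36·(53.32 − 32.95)
78.65 m = 47463  ⇒  m ≈ 603.4 g

m ≈ 603 g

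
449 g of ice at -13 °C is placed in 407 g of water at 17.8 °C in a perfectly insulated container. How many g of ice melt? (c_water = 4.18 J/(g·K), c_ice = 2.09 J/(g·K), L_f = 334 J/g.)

Cooling the water to 0 °C releases 407·4.18·17.8 = 30282 J.
Of that, 449·2.09·13 = 12199 J goes to bring the ice to 0 °C, leaving 18083 J.
Melting all 449 g of ice would need 449·334 = 149966 J.
18083 J < 149966 J, so only part of the ice melts and the system sits at 0 °C.
Mass melted = 18083/334 ≈ 54.14 g.

m_melted ≈ 54.1 g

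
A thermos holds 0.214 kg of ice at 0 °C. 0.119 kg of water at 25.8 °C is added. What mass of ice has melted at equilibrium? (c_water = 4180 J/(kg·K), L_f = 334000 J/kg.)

m_melted ≈ 0.0384 kg

Heat available from the water dropping to 0 °C: 0.119·4180·25.8 = 12833 J.
Fully melting the ice requires m_ice L_f = 0.214·334000 = 71476 J.
Since 12833 < 71476 J, not all the ice melts; equilibrium is at 0 °C.
m_melted·334000 = 12833  ⇒  m_melted ≈ 0.03842 kg.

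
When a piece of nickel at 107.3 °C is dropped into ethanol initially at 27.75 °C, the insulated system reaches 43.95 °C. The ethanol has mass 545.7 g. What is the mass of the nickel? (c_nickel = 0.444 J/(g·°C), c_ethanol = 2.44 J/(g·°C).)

m ≈ 767 g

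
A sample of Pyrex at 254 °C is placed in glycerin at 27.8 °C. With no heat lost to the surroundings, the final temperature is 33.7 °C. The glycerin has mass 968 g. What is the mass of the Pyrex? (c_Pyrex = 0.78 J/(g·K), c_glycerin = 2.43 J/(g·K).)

Heat lost by the Pyrex = heat gained by the glycerin:
m×0.78×(254 − 33.7) = 968×2.43×(33.7 − 27.8)
171.83 m = 13878  ⇒  m ≈ 80.77 g

m ≈ 80.8 g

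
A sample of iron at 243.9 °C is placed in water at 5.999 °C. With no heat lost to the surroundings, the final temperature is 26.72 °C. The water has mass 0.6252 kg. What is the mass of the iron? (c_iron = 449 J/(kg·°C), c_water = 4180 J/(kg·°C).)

Net heat exchanged in the isolated system is zero:
m·449·(26.72 − 243.9) + 0.6252·4180·(26.72 − 5.999) = 0
-97514 m = -54151
m = -54151/-97514 ≈ 0.5553 kg

m ≈ 0.555 kg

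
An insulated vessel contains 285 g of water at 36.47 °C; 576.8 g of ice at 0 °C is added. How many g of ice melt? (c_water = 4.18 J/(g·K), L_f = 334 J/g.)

m_melted ≈ 130 g

Cooling the water to 0 °C releases 285·4.18·36.47 = 43447 J.
Fully melting the ice requires m_ice L_f = 576.8·334 = 192651 J.
That's not enough to melt it all — equilibrium is at 0 °C with ice remaining.
m_melted·334 = 43447  ⇒  m_melted ≈ 130.1 g.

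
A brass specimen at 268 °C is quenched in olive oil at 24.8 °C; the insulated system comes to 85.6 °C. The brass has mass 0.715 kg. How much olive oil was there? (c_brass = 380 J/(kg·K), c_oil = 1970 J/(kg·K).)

m ≈ 0.414 kg

Net heat exchanged in the isolated system is zero:
0.715·380·(85.6 − 268) + m·1970·(85.6 − 24.8) = 0
119776 m = 49558
m = 49558/119776 ≈ 0.4138 kg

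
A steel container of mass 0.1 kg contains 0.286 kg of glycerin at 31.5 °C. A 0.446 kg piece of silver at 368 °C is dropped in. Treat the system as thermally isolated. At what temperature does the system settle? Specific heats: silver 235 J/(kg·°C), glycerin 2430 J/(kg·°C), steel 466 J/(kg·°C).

Taking heat into each body as positive, Σ m c ΔT = 0:
0.446*235*(T − 368) + 0.286*2430*(T − 31.5) + 0.1*466*(T − 31.5) = 0
104.81(T − 368) + 694.98(T − 31.5) + 46.6(T − 31.5) = 0
(104.81 + 694.98 + 46.6) T = 104.81*368 + 694.98*31.5 + 46.6*31.5
T ≈ 73.17 °C

T_f ≈ 73.2 °C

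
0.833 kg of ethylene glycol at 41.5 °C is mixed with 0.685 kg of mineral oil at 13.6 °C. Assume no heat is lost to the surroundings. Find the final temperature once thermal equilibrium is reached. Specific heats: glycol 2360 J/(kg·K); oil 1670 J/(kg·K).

T_f ≈ 31.2 °C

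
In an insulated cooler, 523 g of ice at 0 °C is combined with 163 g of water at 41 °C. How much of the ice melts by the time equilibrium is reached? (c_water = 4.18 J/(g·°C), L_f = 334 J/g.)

Heat available from the water dropping to 0 °C: 163×4.18×41 = 27935 J.
Fully melting the ice requires m_ice L_f = 523×334 = 174682 J.
27935 J < 174682 J, so only part of the ice melts and the system sits at 0 °C.
m_melted×334 = 27935  ⇒  m_melted ≈ 83.64 g.

m_melted ≈ 83.6 g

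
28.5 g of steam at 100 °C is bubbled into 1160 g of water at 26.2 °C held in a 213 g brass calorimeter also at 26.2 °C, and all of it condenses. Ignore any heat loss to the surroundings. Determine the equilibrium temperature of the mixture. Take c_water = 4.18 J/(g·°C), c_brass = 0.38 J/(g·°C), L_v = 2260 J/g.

T_f ≈ 40.7 °C

Energy conservation, ΣQ = 0:
condense steam: −28.5×2260 = −64410; condensate cools 100→T: 28.5×4.18×(T − 100) = 119.13(T − 100); original water: 4848.8(T − 26.2); cup: 80.94(T − 26.2)
5048.9 T = 64410 + 11913 + 129159 = 205482
T ≈ 40.70 °C, under the boiling point, so the assumption holds.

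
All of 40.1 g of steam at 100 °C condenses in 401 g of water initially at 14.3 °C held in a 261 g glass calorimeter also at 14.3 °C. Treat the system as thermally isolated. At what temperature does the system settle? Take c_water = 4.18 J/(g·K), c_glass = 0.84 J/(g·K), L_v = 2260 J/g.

T_f ≈ 65.2 °C

Heat gained plus heat lost sum to zero:
steam→water at 100 °C releases m L_v = 40.1×2260 = 90626; condensate cools 100→T: 40.1×4.18×(T − 100) = 167.62(T − 100); original water: 1676.2(T − 14.3); cup: 219.24(T − 14.3)
2063 T = 90626 + 16762 + 27105 = 134492
T ≈ 65.19 °C (< 100 °C, so full condensation is consistent).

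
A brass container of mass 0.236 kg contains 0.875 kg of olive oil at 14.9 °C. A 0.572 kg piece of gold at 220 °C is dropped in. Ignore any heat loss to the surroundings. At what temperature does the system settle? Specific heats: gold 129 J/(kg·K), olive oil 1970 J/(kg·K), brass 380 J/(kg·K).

T_f ≈ 22.9 °C

Setting the total heat transfer to zero:
0.572*129*(T − 220) + 0.875*1970*(T − 14.9) + 0.236*380*(T − 14.9) = 0
1887.2 T = 43253
T = 43253 / 1887.2 = 22.9 °C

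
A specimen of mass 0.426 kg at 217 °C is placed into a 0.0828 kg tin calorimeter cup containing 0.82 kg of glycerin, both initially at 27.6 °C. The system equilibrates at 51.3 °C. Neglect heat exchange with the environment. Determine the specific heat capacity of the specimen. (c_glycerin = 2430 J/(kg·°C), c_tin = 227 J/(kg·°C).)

Heat gained plus heat lost sum to zero:
0.426×c×(51.3 − 217) + 0.82×2430×(51.3 − 27.6) + 0.0828×227×(51.3 − 27.6) = 0
-70.59 c = -47670
c = -47670/-70.59 ≈ 675.3 J/(kg·°C)

c ≈ 675 J/(kg·°C)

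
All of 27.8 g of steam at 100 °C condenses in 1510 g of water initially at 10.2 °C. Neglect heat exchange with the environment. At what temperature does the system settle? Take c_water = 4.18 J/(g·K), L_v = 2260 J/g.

T_f ≈ 21.6 °C

Energy balance with sensible and latent terms:
steam→water at 100 °C releases m L_v = 27.8·2260 = 62828; condensed water 100 °C→T: 116.2(T − 100); original water: 6311.8(T − 10.2)
6428 T = 62828 + 11620 + 64380 = 138829
T ≈ 21.60 °C — below 100 °C, confirming all the steam condensed.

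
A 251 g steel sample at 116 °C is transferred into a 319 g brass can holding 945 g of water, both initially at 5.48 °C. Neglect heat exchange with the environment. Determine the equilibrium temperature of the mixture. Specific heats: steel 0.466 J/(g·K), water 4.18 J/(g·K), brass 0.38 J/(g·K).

Taking heat into each body as positive, Σ m c ΔT = 0:
251*0.466*(T − 116) + 945*4.18*(T − 5.48) + 319*0.38*(T − 5.48) = 0
(116.97 + 3950.1 + 121.22) T = 116.97*116 + 3950.1*5.48 + 121.22*5.48
T = 35879/4188.3 ≈ 8.57 °C

T_f ≈ 8.6 °C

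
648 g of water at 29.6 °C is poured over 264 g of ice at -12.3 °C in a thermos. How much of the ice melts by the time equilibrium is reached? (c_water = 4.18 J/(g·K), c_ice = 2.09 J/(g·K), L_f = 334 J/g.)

m_melted ≈ 220 g

Heat available from the water dropping to 0 °C: 648×4.18×29.6 = 80176 J.
Of that, 264×2.09×12.3 = 6786.6 J goes to bring the ice to 0 °C, leaving 73389 J.
To melt every bit of ice: 264×334 = 88176 J.
73389 J < 88176 J, so only part of the ice melts and the system sits at 0 °C.
m_melt = 73389 / L_f = 219.7 g.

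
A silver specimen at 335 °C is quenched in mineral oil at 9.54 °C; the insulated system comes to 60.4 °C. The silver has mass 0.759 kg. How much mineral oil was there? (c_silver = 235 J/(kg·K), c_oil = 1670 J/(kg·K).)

m ≈ 0.577 kg

|Q_silver| = |Q_oil|:
0.759·235·(335 − 60.4) = m·1670·(60.4 − 9.54)
84936 m = 48979  ⇒  m ≈ 0.5767 kg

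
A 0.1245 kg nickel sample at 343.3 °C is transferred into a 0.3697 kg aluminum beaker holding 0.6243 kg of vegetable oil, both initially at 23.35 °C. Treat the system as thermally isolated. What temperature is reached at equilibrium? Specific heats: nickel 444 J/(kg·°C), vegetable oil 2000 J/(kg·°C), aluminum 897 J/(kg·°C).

T_f ≈ 34.2 °C

T_f = Σ m_i c_i T_i / Σ m_i c_i:
T_f = (55.28*343.3 + 1248.6*23.35 + 331.62*23.35) / (55.28 + 1248.6 + 331.62)
    = 55875 / 1635.5 ≈ 34.16 °C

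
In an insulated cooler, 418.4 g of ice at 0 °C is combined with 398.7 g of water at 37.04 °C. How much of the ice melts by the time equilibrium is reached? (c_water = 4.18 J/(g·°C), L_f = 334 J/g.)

m_melted ≈ 185 g

Water can give up m c ΔT = 398.7×4.18×37.04 = 61730 J before reaching 0 °C.
To melt every bit of ice: 418.4×334 = 139746 J.
That's not enough to melt it all — equilibrium is at 0 °C with ice remaining.
Mass melted = 61730/334 ≈ 184.8 g.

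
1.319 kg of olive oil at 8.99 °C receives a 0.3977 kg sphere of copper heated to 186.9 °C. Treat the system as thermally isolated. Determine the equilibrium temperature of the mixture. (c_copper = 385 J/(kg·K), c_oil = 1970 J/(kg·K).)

T_f ≈ 18.9 °C

Net heat exchanged in the isolated system is zero:
0.3977*385*(T − 186.9) + 1.319*1970*(T − 8.99) = 0
153.11(T − 186.9) + 2598.4(T − 8.99) = 0
2751.5 T = 51977
T = 51977 / 2751.5 = 18.9 °C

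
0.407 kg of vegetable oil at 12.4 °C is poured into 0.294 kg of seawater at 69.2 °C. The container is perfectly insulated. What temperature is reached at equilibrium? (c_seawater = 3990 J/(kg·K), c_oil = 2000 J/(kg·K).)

T_f ≈ 45.9 °C

Set heat shed by the hot body equal to heat absorbed by the cold body:
0.294*3990*(69.2 − T) = 0.407*2000*(T − 12.4)
1173.1(69.2 − T) = 814(T − 12.4)
1987.1 T = 91269  ⇒  T ≈ 45.93 °C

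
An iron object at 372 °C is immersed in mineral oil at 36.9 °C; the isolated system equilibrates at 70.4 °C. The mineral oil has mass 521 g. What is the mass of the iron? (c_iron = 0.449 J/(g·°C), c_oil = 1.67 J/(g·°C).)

m ≈ 215 g

|Q_iron| = |Q_oil|:
m·0.449·(372 − 70.4) = 521·1.67·(70.4 − 36.9)
135.42 m = 29147  ⇒  m ≈ 215.2 g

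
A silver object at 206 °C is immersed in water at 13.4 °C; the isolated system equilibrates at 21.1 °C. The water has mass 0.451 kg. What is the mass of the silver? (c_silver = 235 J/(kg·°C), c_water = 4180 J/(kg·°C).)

m ≈ 0.334 kg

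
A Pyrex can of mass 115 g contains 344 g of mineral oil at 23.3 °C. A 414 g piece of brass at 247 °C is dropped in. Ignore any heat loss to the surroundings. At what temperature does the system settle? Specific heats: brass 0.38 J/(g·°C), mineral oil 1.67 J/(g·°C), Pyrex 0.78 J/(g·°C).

T_f ≈ 66.1 °C

T_f is the heat-capacity-weighted average of the initial temperatures:
T_f = (157.32·247 + 574.48·23.3 + 89.7·23.3) / (157.32 + 574.48 + 89.7)
    = 54333 / 821.5 ≈ 66.14 °C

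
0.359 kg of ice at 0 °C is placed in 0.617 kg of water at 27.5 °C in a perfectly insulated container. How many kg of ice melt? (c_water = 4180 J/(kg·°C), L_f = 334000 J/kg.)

m_melted ≈ 0.212 kg

Water can give up m c ΔT = 0.617×4180×27.5 = 70924 J before reaching 0 °C.
To melt every bit of ice: 0.359×334000 = 119906 J.
Since 70924 < 119906 J, not all the ice melts; equilibrium is at 0 °C.
m_melt = 70924 / L_f = 0.2123 kg.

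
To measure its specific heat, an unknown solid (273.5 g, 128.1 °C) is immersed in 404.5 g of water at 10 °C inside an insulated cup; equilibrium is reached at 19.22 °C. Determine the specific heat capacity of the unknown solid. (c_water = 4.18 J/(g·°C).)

Net heat exchanged in the isolated system is zero:
273.5·c·(19.22 − 128.1) + 404.5·4.18·(19.22 − 10) = 0
-29779 c = -15589
c = -15589/-29779 ≈ 0.5235 J/(g·°C)

c ≈ 0.524 J/(g·°C)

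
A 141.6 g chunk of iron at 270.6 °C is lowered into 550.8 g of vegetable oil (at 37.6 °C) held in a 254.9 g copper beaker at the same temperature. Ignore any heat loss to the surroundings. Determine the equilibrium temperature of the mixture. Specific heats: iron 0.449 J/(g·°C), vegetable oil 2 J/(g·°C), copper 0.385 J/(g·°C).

T_f ≈ 49.3 °C

Net heat exchanged in the isolated system is zero:
141.6·0.449·(T − 270.6) + 550.8·2·(T − 37.6) + 254.9·0.385·(T − 37.6) = 0
1263.3 T = 62314
T = 62314/1263.3 ≈ 49.33 °C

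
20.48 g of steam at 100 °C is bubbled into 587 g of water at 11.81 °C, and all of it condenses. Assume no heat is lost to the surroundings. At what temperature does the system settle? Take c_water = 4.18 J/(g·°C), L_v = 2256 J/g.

T_f ≈ 33.0 °C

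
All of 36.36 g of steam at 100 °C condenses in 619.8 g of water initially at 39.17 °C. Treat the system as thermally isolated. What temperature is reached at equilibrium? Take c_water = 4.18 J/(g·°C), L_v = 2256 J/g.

Taking heat into each body as positive, Σ m c ΔT = 0:
condense steam: −36.36·2256 = −82028
  condensed water 100 °C→T: 151.98(T − 100)
  water warms: 619.8·4.18·(T − 39.17) = 2590.8(T − 39.17)
2742.7 T = 82028 + 15198 + 101480 = 198707
T ≈ 72.45 °C — below 100 °C, confirming all the steam condensed.

T_f ≈ 72.4 °C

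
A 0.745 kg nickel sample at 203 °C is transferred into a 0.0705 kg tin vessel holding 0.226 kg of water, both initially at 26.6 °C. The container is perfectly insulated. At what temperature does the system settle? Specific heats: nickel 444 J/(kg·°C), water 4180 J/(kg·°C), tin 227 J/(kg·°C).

T_f ≈ 71.8 °C

Taking heat into each body as positive, Σ m c ΔT = 0:
0.745×444×(T − 203) + 0.226×4180×(T − 26.6) + 0.0705×227×(T − 26.6) = 0
1291.5 T = 92703
T = 92703 / 1291.5 = 71.8 °C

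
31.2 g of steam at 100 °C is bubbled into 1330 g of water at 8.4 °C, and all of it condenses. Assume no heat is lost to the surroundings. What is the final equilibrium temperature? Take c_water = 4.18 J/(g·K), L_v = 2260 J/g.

Sum of m c ΔT and latent-heat terms is zero:
steam→water at 100 °C releases m L_v = 31.2·2260 = 70512
  condensed water 100 °C→T: 130.42(T − 100)
  original water: 5559.4(T − 8.4)
5689.8 T = 70512 + 13042 + 46699 = 130253
T ≈ 22.89 °C (< 100 °C, so full condensation is consistent).

T_f ≈ 22.9 °C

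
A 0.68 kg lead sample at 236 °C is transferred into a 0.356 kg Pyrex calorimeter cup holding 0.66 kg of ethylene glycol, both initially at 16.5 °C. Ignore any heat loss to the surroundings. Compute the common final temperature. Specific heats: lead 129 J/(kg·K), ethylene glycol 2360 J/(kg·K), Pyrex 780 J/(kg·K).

T_f ≈ 26.5 °C

Heat gained plus heat lost sum to zero:
0.68×129×(T − 236) + 0.66×2360×(T − 16.5) + 0.356×780×(T − 16.5) = 0
87.72(T − 236) + 1557.6(T − 16.5) + 277.68(T − 16.5) = 0
(87.72 + 1557.6 + 277.68) T = 87.72×236 + 1557.6×16.5 + 277.68×16.5
T = 50984/1923 ≈ 26.51 °C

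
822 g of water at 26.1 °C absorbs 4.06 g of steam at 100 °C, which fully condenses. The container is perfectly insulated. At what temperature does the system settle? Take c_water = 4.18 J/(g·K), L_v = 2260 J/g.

T_f ≈ 29.1 °C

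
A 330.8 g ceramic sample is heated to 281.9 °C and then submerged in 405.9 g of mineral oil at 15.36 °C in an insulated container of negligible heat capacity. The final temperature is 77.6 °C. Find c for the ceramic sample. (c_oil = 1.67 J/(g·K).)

m_s c (T_s − T_f) = m_oil c_oil (T_f − T_0):
330.8×c×(281.9 − 77.6) = 405.9×1.67×(77.6 − 15.36)
67582 c = 42190  ⇒  c ≈ 0.6243 J/(g·K)

c ≈ 0.624 J/(g·K)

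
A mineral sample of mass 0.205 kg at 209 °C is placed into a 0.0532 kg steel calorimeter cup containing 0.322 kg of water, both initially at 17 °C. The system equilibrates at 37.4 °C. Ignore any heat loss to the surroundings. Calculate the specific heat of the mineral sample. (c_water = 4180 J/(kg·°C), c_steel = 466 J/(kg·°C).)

c ≈ 795 J/(kg·°C)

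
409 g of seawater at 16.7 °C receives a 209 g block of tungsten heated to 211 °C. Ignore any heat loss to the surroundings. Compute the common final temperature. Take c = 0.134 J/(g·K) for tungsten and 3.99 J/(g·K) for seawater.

Heat lost by the tungsten equals heat gained by the seawater:
209*0.134*(211 − T) = 409*3.99*(T − 16.7)
28.01(211 − T) = 1631.9(T − 16.7)
1659.9 T = 33162  ⇒  T ≈ 19.98 °C

T_f ≈ 20.0 °C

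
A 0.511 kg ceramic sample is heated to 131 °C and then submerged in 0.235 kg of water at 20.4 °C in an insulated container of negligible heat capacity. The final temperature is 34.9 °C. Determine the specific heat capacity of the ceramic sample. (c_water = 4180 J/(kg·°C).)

c ≈ 290 J/(kg·°C)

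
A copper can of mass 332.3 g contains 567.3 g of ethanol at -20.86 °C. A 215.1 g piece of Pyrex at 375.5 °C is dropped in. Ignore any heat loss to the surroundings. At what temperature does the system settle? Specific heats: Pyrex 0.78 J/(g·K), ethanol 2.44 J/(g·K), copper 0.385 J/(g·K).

T_f ≈ 18.7 °C

Net heat exchanged in the isolated system is zero:
215.1×0.78×(T − 375.5) + 567.3×2.44×(T − (-20.86)) + 332.3×0.385×(T − (-20.86)) = 0
1679.9 T = 31457
T = 31457/1679.9 ≈ 18.73 °C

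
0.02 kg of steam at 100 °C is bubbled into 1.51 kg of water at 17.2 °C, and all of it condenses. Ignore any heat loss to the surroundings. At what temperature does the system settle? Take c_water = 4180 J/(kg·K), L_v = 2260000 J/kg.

Net heat exchanged in the isolated system is zero:
latent heat released on condensation: 0.02×2260000 = 45200; condensed water 100 °C→T: 83.6(T − 100); original water: 6311.8(T − 17.2)
6395.4 T = 45200 + 8360 + 108563 = 162123
T ≈ 25.35 °C, under the boiling point, so the assumption holds.

T_f ≈ 25.3 °C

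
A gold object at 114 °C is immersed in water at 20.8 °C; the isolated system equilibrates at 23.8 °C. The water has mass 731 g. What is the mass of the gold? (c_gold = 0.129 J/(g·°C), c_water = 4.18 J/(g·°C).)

m ≈ 788 g

Heat lost by the gold = heat gained by the water:
m·0.129·(114 − 23.8) = 731·4.18·(23.8 − 20.8)
11.64 m = 9166.7  ⇒  m ≈ 787.8 g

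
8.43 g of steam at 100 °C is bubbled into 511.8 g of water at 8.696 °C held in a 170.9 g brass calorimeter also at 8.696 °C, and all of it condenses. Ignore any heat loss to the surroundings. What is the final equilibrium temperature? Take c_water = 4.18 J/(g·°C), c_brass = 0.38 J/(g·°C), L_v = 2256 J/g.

Taking heat into each body as positive, Σ m c ΔT = 0:
steam→water at 100 °C releases m L_v = 8.43·2256 = 19018
  condensate cools 100→T: 8.43·4.18·(T − 100) = 35.24(T − 100)
  water warms: 511.8·4.18·(T − 8.696) = 2139.3(T − 8.696)
  brass cup: 170.9·0.38·(T − 8.696) = 64.94(T − 8.696)
2239.5 T = 19018 + 3523.7 + 19168 = 41710
T ≈ 18.62 °C — below 100 °C, confirming all the steam condensed.

T_f ≈ 18.6 °C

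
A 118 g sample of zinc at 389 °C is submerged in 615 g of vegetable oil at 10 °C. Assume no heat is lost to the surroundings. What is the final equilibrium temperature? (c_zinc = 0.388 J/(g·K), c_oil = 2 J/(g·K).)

Heat gained plus heat lost sum to zero:
118·0.388·(T − 389) + 615·2·(T − 10) = 0
45.78(T − 389) + 1230(T − 10) = 0
1275.8 T = 30110
T = 30110/1275.8 ≈ 23.60 °C

T_f ≈ 23.6 °C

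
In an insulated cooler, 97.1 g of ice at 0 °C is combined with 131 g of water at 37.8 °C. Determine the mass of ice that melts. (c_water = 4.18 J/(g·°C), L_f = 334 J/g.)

m_melted ≈ 62 g

Cooling the water to 0 °C releases 131·4.18·37.8 = 20699 J.
Fully melting the ice requires m_ice L_f = 97.1·334 = 32431 J.
That's not enough to melt it all — equilibrium is at 0 °C with ice remaining.
m_melted·334 = 20699  ⇒  m_melted ≈ 61.97 g.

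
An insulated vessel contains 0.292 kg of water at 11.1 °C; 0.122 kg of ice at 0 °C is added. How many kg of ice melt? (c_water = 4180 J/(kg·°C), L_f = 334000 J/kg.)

Cooling the water to 0 °C releases 0.292·4180·11.1 = 13548 J.
Fully melting the ice requires m_ice L_f = 0.122·334000 = 40748 J.
Since 13548 < 40748 J, not all the ice melts; equilibrium is at 0 °C.
m_melt = 13548 / L_f = 0.04056 kg.

m_melted ≈ 0.0406 kg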